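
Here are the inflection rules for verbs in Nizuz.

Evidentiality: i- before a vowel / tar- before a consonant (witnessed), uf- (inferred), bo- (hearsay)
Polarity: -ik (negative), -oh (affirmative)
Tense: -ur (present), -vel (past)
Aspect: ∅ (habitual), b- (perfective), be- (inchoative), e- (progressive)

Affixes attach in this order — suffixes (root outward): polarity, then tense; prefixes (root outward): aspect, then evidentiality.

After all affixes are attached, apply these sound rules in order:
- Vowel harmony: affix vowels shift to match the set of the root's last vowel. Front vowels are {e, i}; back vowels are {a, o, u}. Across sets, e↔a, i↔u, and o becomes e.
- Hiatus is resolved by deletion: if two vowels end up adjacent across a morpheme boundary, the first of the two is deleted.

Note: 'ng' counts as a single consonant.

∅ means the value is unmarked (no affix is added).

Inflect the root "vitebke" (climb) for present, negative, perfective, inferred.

Attach aspect perfective b- → bvitebke.
Attach polarity negative -ik → bvitebkeik.
Attach tense present -ur → bvitebkeikur.
Attach evidentiality inferred uf- → ufbvitebkeikur.
Apply vowel harmony: ufbvitebkeikur → ifbvitebkeikir.
Apply vowel deletion: ifbvitebkeikir → ifbvitebkikir.

ifbvitebkikir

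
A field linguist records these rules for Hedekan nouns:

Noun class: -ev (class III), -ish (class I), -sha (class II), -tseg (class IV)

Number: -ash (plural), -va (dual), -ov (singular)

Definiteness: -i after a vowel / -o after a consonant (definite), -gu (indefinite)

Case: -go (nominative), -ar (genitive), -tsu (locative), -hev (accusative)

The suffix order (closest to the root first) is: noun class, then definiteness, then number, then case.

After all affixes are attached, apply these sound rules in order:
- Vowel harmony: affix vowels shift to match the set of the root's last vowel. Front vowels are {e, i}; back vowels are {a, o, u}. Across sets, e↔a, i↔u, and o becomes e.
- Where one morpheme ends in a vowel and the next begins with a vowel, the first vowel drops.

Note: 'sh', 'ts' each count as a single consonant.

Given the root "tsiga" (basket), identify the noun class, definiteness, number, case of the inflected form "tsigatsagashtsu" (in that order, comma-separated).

class IV, definite, plural, locative

Segment: tsiga-tseg-o-ash-tsu.
noun class: -tseg → class IV.
definiteness: -i/o → definite.
number: -ash → plural.
case: -tsu → locative.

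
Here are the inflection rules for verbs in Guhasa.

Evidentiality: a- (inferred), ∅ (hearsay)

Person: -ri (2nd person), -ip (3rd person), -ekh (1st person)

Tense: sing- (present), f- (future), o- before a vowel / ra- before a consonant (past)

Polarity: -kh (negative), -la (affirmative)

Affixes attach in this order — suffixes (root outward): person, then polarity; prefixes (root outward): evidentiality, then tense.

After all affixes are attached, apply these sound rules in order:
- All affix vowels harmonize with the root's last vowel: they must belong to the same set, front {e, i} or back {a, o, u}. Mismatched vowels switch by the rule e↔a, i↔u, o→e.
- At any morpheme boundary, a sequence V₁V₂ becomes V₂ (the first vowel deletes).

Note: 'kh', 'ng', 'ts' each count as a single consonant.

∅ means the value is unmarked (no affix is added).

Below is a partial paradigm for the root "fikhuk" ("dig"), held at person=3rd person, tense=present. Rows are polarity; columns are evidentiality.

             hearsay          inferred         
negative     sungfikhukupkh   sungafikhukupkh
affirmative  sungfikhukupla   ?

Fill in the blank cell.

Attach evidentiality inferred a- → afikhuk.
Attach person 3rd person -ip → afikhukip.
Attach polarity affirmative -la → afikhukipla.
Attach tense present sing- → singafikhukipla.
Apply vowel harmony: singafikhukipla → sungafikhukupla.
Vowel deletion: no change.

sungafikhukupla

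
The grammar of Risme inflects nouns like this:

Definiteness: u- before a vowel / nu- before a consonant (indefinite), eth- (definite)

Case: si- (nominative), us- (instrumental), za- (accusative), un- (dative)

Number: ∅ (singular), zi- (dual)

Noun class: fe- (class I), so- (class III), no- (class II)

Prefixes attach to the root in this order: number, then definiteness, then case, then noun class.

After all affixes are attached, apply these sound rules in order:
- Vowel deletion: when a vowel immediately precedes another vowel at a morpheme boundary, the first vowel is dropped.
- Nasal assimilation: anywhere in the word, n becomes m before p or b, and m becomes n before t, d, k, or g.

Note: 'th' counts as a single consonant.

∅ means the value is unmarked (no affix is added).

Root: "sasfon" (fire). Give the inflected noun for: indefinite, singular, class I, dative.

number = singular: zero marking, form stays sasfon.
Attach definiteness indefinite nu- (before consonant 's') → nusasfon.
Attach case dative un- → unnusasfon.
Attach noun class class I fe- → feunnusasfon.
Apply vowel deletion: feunnusasfon → funnusasfon.
Nasal assimilation: no change.

funnusasfon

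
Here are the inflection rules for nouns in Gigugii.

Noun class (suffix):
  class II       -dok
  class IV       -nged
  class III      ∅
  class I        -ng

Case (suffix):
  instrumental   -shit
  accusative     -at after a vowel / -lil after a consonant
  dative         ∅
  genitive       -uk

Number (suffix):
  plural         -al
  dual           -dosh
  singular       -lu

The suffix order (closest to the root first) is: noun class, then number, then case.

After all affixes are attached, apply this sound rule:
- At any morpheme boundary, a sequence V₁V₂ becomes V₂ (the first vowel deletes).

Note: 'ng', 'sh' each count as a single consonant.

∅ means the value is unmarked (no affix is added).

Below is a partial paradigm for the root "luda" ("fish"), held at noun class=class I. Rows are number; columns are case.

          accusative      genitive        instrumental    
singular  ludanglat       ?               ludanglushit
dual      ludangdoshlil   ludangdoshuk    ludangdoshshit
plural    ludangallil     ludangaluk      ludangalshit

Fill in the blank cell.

Attach noun class class I -ng → ludang.
Attach number singular -lu → ludanglu.
Attach case genitive -uk → ludangluuk.
Apply vowel deletion: ludangluuk → ludangluk.

ludangluk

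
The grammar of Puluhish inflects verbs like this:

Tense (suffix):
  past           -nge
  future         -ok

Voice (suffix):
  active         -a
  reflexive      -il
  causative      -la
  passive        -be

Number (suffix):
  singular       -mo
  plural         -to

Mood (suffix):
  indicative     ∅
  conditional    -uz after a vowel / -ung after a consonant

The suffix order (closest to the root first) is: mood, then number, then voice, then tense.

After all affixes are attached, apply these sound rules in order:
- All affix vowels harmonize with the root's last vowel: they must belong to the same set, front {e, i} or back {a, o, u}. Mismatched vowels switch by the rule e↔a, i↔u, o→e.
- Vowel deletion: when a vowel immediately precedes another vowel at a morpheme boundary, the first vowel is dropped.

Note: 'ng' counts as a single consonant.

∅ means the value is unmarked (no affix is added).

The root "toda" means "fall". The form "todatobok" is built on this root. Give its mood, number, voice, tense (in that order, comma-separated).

indicative, plural, passive, future

Segment: toda-to-be-ok.
mood: ∅ → indicative.
number: -to → plural.
voice: -be → passive.
tense: -ok → future.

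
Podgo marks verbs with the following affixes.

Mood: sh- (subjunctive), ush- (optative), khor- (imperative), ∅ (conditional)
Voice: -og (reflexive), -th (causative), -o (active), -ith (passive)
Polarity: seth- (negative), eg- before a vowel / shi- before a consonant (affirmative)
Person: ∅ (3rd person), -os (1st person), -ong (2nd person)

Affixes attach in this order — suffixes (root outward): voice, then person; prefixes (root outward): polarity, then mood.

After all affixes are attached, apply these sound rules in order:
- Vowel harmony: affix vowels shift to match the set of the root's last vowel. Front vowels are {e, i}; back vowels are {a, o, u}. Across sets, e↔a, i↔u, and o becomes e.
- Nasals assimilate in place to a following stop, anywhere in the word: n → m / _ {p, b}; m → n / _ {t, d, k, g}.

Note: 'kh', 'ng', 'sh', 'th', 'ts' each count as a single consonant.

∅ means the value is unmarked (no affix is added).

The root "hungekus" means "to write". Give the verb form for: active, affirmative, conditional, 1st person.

Attach polarity affirmative shi- (before consonant 'h') → shihungekus.
Attach voice active -o → shihungekuso.
mood = conditional: zero marking, form stays shihungekuso.
Attach person 1st person -os → shihungekusoos.
Apply vowel harmony: shihungekusoos → shuhungekusoos.
Nasal assimilation: no change.

shuhungekusoos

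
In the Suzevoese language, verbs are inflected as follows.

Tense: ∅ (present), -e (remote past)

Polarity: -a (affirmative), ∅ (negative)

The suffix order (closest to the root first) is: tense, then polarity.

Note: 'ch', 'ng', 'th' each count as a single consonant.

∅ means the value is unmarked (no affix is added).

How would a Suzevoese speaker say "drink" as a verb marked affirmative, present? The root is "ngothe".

tense = present: zero marking, form stays ngothe.
Attach polarity affirmative -a → ngothea.

ngothea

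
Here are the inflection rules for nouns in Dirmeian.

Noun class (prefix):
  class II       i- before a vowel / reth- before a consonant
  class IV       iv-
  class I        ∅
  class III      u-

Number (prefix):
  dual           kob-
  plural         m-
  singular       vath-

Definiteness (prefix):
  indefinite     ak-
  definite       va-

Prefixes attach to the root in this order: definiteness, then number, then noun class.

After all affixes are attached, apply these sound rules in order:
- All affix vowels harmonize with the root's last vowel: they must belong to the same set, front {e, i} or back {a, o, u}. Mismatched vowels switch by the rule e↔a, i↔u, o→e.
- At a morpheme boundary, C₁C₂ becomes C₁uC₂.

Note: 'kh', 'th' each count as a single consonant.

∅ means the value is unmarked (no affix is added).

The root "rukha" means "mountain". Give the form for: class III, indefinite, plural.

umakurukha

Attach definiteness indefinite ak- → akrukha.
Attach number plural m- → makrukha.
Attach noun class class III u- → umakrukha.
Vowel harmony: no change.
Apply epenthesis: umakrukha → umakurukha.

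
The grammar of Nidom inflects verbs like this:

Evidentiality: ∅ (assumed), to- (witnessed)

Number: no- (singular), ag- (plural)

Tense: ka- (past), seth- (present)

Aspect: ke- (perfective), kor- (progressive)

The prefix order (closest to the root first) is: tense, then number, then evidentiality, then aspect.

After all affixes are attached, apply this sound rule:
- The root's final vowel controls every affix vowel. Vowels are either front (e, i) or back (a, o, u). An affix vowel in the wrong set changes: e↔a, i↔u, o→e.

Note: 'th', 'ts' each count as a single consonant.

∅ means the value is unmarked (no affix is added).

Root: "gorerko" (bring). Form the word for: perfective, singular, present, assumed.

kanosathgorerko

Attach tense present seth- → sethgorerko.
Attach number singular no- → nosethgorerko.
evidentiality = assumed: zero marking, form stays nosethgorerko.
Attach aspect perfective ke- → kenosethgorerko.
Apply vowel harmony: kenosethgorerko → kanosathgorerko.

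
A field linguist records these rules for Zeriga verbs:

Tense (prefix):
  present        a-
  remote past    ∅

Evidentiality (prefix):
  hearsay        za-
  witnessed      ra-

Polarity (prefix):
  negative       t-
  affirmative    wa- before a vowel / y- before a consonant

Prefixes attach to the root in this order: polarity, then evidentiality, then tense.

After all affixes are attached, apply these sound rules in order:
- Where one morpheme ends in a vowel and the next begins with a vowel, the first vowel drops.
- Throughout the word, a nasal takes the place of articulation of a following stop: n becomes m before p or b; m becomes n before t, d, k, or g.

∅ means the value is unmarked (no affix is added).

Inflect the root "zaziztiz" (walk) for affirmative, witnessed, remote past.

Attach polarity affirmative y- (before consonant 'z') → yzaziztiz.
Attach evidentiality witnessed ra- → rayzaziztiz.
tense = remote past: zero marking, form stays rayzaziztiz.
Vowel deletion: no change.
Nasal assimilation: no change.

rayzaziztiz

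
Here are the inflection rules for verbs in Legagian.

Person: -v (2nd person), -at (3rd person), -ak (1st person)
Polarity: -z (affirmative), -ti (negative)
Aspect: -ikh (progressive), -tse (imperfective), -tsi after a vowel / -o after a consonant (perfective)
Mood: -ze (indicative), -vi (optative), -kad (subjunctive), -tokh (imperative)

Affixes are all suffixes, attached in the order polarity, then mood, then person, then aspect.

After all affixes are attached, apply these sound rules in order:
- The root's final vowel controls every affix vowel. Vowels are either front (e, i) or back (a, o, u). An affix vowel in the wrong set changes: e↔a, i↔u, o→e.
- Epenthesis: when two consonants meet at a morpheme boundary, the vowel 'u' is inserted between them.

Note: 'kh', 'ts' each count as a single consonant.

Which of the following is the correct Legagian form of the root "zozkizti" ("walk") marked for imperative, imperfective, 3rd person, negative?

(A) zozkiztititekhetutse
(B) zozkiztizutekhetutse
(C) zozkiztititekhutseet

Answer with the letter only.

A

Attach polarity negative -ti → zozkiztiti.
Attach mood imperative -tokh → zozkiztititokh.
Attach person 3rd person -at → zozkiztititokhat.
Attach aspect imperfective -tse → zozkiztititokhattse.
Apply vowel harmony: zozkiztititokhattse → zozkiztititekhettse.
Apply epenthesis: zozkiztititekhettse → zozkiztititekhetutse.
So the correct form is zozkiztititekhetutse, option (A).
(B) zozkiztizutekhetutse is wrong: it uses affirmative instead of negative for polarity.
(C) zozkiztititekhutseet is wrong: it has the affixes in the wrong order.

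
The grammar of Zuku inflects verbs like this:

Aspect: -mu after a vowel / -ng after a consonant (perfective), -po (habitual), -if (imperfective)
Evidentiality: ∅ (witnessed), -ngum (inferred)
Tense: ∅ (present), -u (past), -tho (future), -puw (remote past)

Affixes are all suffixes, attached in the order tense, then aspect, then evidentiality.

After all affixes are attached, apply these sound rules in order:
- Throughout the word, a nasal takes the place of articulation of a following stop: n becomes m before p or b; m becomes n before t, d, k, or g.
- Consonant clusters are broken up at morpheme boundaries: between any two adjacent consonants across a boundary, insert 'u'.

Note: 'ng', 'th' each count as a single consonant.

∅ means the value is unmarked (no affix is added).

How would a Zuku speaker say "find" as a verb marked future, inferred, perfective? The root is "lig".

liguthomungum

Attach tense future -tho → ligtho.
Attach aspect perfective -mu (after vowel 'o') → ligthomu.
Attach evidentiality inferred -ngum → ligthomungum.
Nasal assimilation: no change.
Apply epenthesis: ligthomungum → liguthomungum.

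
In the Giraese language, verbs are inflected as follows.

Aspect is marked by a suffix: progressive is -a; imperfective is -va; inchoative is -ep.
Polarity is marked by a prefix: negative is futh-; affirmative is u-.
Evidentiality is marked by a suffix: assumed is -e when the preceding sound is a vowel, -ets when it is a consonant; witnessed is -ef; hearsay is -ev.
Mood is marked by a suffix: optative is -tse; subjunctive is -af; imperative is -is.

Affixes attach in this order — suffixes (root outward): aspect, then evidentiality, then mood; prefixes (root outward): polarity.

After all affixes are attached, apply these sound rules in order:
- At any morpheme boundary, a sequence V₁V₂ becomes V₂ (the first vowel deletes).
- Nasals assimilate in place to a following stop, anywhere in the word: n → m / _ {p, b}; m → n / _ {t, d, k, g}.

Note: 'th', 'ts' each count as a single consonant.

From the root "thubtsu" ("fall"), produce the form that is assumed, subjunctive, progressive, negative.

Attach aspect progressive -a → thubtsua.
Attach evidentiality assumed -e (after vowel 'a') → thubtsuae.
Attach mood subjunctive -af → thubtsuaeaf.
Attach polarity negative futh- → fuththubtsuaeaf.
Apply vowel deletion: fuththubtsuaeaf → fuththubtsaf.
Nasal assimilation: no change.

fuththubtsaf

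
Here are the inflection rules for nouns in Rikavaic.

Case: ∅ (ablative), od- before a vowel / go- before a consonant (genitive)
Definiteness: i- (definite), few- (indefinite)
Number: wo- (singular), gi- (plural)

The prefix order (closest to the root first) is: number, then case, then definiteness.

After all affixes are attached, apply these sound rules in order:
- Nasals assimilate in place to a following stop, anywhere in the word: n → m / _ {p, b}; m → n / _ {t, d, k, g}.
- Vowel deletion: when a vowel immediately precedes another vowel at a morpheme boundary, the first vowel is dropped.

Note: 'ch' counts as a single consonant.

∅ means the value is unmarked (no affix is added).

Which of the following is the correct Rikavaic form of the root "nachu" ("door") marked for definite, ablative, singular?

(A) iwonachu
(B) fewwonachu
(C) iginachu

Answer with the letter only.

Attach number singular wo- → wonachu.
case = ablative: zero marking, form stays wonachu.
Attach definiteness definite i- → iwonachu.
Nasal assimilation: no change.
Vowel deletion: no change.
So the correct form is iwonachu, option (A).
(C) iginachu is wrong: it uses plural instead of singular for number.
(B) fewwonachu is wrong: it uses indefinite instead of definite for definiteness.

A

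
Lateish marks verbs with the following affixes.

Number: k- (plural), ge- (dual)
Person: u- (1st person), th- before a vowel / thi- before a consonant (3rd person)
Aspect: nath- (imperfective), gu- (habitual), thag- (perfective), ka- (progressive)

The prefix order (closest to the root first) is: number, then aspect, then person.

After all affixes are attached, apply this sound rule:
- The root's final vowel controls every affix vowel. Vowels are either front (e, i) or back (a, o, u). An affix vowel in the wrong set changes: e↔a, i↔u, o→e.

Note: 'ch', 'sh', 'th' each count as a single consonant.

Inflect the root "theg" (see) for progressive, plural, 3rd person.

Attach number plural k- → ktheg.
Attach aspect progressive ka- → kaktheg.
Attach person 3rd person thi- (before consonant 'k') → thikaktheg.
Apply vowel harmony: thikaktheg → thikektheg.

thikektheg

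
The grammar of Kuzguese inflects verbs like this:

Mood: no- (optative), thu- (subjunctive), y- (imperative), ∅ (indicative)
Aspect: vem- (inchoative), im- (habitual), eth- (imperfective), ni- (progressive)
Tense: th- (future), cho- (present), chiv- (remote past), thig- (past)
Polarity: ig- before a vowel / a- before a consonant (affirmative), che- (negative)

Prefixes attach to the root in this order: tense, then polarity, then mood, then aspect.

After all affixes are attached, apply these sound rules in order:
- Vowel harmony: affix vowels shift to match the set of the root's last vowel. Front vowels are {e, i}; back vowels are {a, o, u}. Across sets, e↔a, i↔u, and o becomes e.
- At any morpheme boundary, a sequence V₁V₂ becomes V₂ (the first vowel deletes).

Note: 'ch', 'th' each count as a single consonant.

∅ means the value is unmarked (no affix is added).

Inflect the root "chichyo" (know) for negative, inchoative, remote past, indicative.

vamchachuvchichyo

Attach tense remote past chiv- → chivchichyo.
Attach polarity negative che- → chechivchichyo.
mood = indicative: zero marking, form stays chechivchichyo.
Attach aspect inchoative vem- → vemchechivchichyo.
Apply vowel harmony: vemchechivchichyo → vamchachuvchichyo.
Vowel deletion: no change.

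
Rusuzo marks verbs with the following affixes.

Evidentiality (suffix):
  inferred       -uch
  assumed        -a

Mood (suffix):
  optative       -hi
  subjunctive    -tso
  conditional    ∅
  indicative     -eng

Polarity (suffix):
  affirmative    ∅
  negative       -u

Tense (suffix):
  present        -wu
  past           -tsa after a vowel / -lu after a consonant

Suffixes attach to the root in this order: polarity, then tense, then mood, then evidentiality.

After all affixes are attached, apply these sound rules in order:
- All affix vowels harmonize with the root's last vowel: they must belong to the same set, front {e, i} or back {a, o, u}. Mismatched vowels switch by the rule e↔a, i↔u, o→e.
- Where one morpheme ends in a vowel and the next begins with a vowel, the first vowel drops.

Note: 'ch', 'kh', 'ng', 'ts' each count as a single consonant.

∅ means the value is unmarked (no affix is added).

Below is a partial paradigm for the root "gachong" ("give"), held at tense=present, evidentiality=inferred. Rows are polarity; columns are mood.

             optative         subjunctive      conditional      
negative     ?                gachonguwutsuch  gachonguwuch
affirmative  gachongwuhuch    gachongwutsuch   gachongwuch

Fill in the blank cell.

Attach polarity negative -u → gachongu.
Attach tense present -wu → gachonguwu.
Attach mood optative -hi → gachonguwuhi.
Attach evidentiality inferred -uch → gachonguwuhiuch.
Apply vowel harmony: gachonguwuhiuch → gachonguwuhuuch.
Apply vowel deletion: gachonguwuhuuch → gachonguwuhuch.

gachonguwuhuch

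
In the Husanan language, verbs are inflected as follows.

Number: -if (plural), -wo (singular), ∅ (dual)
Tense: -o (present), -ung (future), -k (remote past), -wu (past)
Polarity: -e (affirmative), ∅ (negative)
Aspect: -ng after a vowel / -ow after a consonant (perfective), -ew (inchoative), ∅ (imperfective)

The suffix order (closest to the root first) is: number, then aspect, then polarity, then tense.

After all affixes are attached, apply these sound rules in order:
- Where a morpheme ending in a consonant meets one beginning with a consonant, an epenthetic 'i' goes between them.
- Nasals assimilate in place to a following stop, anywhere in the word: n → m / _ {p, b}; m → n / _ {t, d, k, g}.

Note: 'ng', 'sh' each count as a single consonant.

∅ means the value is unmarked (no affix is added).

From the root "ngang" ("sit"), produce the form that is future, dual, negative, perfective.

number = dual: zero marking, form stays ngang.
Attach aspect perfective -ow (after consonant 'ng') → ngangow.
polarity = negative: zero marking, form stays ngangow.
Attach tense future -ung → ngangowung.
Epenthesis: no change.
Nasal assimilation: no change.

ngangowung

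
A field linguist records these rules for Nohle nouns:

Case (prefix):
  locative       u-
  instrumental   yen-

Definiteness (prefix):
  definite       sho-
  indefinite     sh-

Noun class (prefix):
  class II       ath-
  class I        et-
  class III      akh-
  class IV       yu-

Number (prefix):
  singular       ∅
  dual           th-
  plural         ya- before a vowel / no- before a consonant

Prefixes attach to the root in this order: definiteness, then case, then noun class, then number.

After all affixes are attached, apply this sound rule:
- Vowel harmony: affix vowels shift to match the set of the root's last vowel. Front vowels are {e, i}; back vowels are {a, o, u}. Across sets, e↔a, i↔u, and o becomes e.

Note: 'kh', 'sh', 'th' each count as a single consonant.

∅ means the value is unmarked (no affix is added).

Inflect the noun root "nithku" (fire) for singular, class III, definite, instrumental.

Attach definiteness definite sho- → shonithku.
Attach case instrumental yen- → yenshonithku.
Attach noun class class III akh- → akhyenshonithku.
number = singular: zero marking, form stays akhyenshonithku.
Apply vowel harmony: akhyenshonithku → akhyanshonithku.

akhyanshonithku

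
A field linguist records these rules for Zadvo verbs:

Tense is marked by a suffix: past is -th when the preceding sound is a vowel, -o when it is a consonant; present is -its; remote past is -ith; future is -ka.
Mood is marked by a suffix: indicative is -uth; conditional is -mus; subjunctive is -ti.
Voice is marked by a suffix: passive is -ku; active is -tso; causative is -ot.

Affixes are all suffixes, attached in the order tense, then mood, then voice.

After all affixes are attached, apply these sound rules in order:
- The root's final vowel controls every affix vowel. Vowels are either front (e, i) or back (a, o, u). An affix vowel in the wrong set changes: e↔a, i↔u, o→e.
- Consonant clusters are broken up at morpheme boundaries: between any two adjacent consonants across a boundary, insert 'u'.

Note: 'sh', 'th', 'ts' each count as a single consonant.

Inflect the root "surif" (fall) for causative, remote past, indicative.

Attach tense remote past -ith → surifith.
Attach mood indicative -uth → surifithuth.
Attach voice causative -ot → surifithuthot.
Apply vowel harmony: surifithuthot → surifithithet.
Epenthesis: no change.

surifithithet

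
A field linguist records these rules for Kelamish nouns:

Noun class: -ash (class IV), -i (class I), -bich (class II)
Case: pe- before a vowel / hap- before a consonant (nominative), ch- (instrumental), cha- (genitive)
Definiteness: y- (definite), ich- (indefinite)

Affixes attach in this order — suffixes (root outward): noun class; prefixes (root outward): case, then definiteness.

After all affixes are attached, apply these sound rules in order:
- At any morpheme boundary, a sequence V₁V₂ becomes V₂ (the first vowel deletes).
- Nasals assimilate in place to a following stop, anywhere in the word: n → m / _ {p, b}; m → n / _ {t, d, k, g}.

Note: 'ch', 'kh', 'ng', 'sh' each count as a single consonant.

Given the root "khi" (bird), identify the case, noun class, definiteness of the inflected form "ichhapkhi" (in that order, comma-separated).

Segment: ich-hap-khi-i.
case: pe/hap- → nominative.
noun class: -i → class I.
definiteness: ich- → indefinite.

nominative, class I, indefinite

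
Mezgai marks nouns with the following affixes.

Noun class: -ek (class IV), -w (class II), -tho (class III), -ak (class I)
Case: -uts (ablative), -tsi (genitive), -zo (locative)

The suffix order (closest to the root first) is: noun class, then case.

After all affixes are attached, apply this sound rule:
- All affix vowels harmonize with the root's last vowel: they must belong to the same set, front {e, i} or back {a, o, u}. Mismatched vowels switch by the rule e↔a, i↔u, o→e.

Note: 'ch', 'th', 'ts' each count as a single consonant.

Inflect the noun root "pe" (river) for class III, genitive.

Attach noun class class III -tho → petho.
Attach case genitive -tsi → pethotsi.
Apply vowel harmony: pethotsi → pethetsi.

pethetsi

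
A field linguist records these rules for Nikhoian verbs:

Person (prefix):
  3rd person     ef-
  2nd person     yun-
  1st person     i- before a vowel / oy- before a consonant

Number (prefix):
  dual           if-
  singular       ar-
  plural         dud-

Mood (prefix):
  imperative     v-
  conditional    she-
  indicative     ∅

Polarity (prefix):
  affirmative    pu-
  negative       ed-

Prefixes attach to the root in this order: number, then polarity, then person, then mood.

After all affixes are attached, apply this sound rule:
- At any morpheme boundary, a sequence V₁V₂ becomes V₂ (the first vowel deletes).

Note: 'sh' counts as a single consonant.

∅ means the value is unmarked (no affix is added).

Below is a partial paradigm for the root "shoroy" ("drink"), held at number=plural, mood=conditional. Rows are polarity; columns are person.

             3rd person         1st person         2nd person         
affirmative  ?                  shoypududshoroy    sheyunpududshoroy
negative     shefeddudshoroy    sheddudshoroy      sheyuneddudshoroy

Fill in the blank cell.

Attach number plural dud- → dudshoroy.
Attach polarity affirmative pu- → pududshoroy.
Attach person 3rd person ef- → efpududshoroy.
Attach mood conditional she- → sheefpududshoroy.
Apply vowel deletion: sheefpududshoroy → shefpududshoroy.

shefpududshoroy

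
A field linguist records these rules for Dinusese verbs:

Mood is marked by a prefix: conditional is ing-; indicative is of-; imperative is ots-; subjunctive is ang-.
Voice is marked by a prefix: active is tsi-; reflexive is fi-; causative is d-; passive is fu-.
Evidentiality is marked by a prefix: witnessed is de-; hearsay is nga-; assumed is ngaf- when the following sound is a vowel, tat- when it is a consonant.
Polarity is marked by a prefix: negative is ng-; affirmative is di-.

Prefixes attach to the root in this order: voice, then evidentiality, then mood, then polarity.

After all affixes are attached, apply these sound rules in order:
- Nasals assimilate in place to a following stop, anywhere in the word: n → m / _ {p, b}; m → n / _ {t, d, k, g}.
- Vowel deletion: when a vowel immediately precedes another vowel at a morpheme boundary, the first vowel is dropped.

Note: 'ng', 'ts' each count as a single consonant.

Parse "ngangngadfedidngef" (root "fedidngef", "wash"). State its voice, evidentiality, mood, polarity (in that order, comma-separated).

Segment: ng-ang-nga-d-fedidngef.
voice: d- → causative.
evidentiality: nga- → hearsay.
mood: ang- → subjunctive.
polarity: ng- → negative.

causative, hearsay, subjunctive, negative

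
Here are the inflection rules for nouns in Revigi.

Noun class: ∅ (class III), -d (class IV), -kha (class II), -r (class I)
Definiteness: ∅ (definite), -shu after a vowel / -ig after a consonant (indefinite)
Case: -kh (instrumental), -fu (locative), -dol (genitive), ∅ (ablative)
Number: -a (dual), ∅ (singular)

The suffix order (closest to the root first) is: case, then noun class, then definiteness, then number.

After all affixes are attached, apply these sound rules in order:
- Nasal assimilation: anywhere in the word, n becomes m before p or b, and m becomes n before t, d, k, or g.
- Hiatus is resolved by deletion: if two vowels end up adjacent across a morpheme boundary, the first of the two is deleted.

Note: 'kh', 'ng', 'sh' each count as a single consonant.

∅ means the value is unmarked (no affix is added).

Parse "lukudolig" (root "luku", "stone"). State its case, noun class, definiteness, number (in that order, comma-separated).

genitive, class III, indefinite, singular

Segment: luku-dol-ig.
case: -dol → genitive.
noun class: ∅ → class III.
definiteness: -shu/ig → indefinite.
number: ∅ → singular.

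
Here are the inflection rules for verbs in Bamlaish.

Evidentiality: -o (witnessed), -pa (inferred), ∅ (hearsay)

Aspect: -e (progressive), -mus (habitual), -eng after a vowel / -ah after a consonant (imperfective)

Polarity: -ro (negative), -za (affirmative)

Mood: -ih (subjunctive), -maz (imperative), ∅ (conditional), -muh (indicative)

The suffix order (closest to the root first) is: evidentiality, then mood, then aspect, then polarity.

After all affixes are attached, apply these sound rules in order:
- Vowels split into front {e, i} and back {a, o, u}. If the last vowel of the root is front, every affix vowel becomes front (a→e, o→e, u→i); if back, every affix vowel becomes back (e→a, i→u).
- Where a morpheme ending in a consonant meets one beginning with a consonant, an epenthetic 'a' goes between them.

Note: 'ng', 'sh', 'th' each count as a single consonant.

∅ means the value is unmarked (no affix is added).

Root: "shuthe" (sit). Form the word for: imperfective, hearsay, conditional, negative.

shutheengare

evidentiality = hearsay: zero marking, form stays shuthe.
mood = conditional: zero marking, form stays shuthe.
Attach aspect imperfective -eng (after vowel 'e') → shutheeng.
Attach polarity negative -ro → shutheengro.
Apply vowel harmony: shutheengro → shutheengre.
Apply epenthesis: shutheengre → shutheengare.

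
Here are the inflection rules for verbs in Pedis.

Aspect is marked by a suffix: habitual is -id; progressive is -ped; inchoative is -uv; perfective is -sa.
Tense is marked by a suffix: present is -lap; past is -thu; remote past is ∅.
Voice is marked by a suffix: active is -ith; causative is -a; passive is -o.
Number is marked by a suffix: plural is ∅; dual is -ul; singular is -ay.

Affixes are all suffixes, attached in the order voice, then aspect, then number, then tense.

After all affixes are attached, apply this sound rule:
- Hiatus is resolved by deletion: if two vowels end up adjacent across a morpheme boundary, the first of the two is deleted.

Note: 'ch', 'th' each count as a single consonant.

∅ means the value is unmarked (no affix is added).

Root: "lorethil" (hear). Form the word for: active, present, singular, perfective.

Attach voice active -ith → lorethilith.
Attach aspect perfective -sa → lorethilithsa.
Attach number singular -ay → lorethilithsaay.
Attach tense present -lap → lorethilithsaaylap.
Apply vowel deletion: lorethilithsaaylap → lorethilithsaylap.

lorethilithsaylap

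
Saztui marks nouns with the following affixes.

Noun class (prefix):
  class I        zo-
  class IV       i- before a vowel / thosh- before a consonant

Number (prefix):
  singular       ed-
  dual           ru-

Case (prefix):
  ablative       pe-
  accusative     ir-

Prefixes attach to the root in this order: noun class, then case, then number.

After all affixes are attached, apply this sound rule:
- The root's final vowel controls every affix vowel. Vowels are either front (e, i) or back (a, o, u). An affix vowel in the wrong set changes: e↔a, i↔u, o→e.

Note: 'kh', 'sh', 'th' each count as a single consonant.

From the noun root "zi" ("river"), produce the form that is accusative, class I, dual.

riirzezi

Attach noun class class I zo- → zozi.
Attach case accusative ir- → irzozi.
Attach number dual ru- → ruirzozi.
Apply vowel harmony: ruirzozi → riirzezi.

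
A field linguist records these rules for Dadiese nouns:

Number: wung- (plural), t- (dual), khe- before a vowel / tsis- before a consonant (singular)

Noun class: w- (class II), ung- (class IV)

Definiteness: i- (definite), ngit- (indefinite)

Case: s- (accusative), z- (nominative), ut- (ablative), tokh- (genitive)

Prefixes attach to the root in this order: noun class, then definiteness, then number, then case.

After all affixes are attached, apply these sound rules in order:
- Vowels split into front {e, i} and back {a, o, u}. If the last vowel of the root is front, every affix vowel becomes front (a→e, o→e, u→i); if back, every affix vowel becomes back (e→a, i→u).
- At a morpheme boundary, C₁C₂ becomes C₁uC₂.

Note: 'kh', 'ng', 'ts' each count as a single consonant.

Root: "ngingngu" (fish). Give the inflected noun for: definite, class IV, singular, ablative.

Attach noun class class IV ung- → ungngingngu.
Attach definiteness definite i- → iungngingngu.
Attach number singular khe- (before vowel 'i') → kheiungngingngu.
Attach case ablative ut- → utkheiungngingngu.
Apply vowel harmony: utkheiungngingngu → utkhauungngingngu.
Apply epenthesis: utkhauungngingngu → utukhauungungingngu.

utukhauungungingngu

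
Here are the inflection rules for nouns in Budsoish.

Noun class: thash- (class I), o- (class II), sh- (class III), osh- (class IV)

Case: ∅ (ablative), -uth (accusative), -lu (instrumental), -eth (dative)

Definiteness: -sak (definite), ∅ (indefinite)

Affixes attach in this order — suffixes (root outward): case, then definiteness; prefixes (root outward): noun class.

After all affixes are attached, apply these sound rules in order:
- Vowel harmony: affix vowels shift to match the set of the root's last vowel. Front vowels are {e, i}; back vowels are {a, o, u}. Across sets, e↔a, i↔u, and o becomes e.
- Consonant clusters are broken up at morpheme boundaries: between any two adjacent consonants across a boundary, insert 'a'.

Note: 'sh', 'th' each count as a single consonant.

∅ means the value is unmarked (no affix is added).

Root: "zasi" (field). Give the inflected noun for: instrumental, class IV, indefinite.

Attach case instrumental -lu → zasilu.
Attach noun class class IV osh- → oshzasilu.
definiteness = indefinite: zero marking, form stays oshzasilu.
Apply vowel harmony: oshzasilu → eshzasili.
Apply epenthesis: eshzasili → eshazasili.

eshazasili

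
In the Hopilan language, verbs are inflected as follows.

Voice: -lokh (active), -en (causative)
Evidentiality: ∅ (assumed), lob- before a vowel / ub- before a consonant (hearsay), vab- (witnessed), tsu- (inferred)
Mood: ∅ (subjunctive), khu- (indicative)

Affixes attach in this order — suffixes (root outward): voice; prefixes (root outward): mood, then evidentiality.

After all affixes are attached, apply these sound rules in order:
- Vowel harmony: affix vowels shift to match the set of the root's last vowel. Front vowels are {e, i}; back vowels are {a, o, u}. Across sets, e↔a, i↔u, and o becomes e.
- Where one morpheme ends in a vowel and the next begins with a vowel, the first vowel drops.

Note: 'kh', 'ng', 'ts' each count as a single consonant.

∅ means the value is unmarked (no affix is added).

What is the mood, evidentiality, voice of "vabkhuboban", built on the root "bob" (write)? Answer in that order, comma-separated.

indicative, witnessed, causative

Segment: vab-khu-bob-en.
mood: khu- → indicative.
evidentiality: vab- → witnessed.
voice: -en → causative.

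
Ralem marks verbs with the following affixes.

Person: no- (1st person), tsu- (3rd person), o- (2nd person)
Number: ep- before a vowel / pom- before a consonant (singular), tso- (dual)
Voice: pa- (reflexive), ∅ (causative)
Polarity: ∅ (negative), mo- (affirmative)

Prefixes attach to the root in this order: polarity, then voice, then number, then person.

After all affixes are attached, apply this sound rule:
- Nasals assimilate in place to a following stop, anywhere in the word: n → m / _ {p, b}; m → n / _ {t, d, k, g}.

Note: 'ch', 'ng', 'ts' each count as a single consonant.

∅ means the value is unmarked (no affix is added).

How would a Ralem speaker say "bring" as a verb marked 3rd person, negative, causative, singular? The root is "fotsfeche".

tsupomfotsfeche

polarity = negative: zero marking, form stays fotsfeche.
voice = causative: zero marking, form stays fotsfeche.
Attach number singular pom- (before consonant 'f') → pomfotsfeche.
Attach person 3rd person tsu- → tsupomfotsfeche.
Nasal assimilation: no change.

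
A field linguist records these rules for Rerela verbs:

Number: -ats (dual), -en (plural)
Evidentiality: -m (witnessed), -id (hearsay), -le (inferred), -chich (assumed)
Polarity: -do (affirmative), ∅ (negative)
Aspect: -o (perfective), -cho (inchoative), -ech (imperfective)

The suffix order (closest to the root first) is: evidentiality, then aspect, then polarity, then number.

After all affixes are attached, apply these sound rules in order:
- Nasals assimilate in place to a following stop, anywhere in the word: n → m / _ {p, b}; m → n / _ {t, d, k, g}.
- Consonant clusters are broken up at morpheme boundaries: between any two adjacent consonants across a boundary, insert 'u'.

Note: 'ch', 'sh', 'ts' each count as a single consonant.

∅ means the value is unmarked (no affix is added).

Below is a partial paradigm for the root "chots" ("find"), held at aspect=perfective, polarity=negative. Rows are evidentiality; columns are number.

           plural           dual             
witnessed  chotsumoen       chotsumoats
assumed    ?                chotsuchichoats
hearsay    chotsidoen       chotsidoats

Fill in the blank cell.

Attach evidentiality assumed -chich → chotschich.
Attach aspect perfective -o → chotschicho.
polarity = negative: zero marking, form stays chotschicho.
Attach number plural -en → chotschichoen.
Nasal assimilation: no change.
Apply epenthesis: chotschichoen → chotsuchichoen.

chotsuchichoen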